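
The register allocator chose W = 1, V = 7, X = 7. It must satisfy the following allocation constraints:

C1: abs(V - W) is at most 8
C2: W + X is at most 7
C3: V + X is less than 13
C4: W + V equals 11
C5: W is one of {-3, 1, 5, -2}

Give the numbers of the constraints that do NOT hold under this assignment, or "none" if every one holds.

Violated: 2, 3, 4.

C1: abs(7 - 1) = 6; 6 ≤ 8  ✔
C2: W + X = 1 + 7 = 8; 8 > 7, bound 7 not met  ✘
C3: V + X = 7 + 7 = 14; 14 ≥ 13, bound 13 not met  ✘
C4: W + V = 1 + 7 = 8, not 11  ✘
C5: W = 1 is in {-3, 1, 5, -2}  ✔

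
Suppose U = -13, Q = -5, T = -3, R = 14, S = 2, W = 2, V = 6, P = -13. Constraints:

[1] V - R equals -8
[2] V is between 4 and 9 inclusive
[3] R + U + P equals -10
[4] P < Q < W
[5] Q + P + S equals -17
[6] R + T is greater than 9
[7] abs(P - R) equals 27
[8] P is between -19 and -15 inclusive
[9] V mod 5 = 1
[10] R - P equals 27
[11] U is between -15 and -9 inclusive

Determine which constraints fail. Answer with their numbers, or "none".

[1] V - R = 6 - 14 = -8 — holds.
[2] V = 6 lies in [4, 9] — holds.
[3] R + U + P = 14 + (-13) + (-13) = -12, not -10 — fails.
[4] values -13 < -5 < 2 — holds.
[5] Q + P + S = -5 + (-13) + 2 = -16, not -17 — fails.
[6] R + T = 14 + (-3) = 11; 11 > 9 — holds.
[7] abs(-13 - 14) = 27 — holds.
[8] P = -13 is outside [-19, -15] — fails.
[9] 6 mod 5 = 1 — holds.
[10] R - P = 14 - (-13) = 27 — holds.
[11] U = -13 lies in [-15, -9] — holds.

The assignment fails constraints 3, 5, 8.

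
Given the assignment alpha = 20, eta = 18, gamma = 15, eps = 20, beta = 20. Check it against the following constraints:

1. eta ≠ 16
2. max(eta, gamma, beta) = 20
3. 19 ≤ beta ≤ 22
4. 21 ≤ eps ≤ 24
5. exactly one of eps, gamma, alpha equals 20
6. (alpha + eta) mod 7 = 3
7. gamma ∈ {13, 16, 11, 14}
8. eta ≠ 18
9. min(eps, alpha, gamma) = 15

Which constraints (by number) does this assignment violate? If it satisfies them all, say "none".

No — constraints 4, 5, 7, and 8 are not satisfied.

1. eta = 18, and 18 ≠ 16  ✔
2. max(18, 15, 20) = 20  ✔
3. beta = 20 lies in [19, 22]  ✔
4. eps = 20 is outside [21, 24]  ✘
5. eps=20, gamma=15, alpha=20; 2 of them equal 20, not exactly one  ✘
6. alpha + eta = 38; 38 mod 7 = 3  ✔
7. gamma = 15 is not in {13, 16, 11, 14}  ✘
8. eta = 18, but 18 is required to differ  ✘
9. min(20, 20, 15) = 15  ✔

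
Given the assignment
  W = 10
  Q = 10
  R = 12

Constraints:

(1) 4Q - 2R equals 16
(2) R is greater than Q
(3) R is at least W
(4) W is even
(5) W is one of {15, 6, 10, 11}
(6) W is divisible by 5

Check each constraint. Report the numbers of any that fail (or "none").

The assignment satisfies every constraint.

(1) 4Q - 2R = 4(10) - 2(12) = 16 — satisfied.
(2) R = 12, Q = 10; 12 > 10 — satisfied.
(3) R = 12, W = 10; 12 ≥ 10 — satisfied.
(4) W = 10 is even — satisfied.
(5) W = 10 is in {15, 6, 10, 11} — satisfied.
(6) 10 / 5 = 2, so 5 divides 10 — satisfied.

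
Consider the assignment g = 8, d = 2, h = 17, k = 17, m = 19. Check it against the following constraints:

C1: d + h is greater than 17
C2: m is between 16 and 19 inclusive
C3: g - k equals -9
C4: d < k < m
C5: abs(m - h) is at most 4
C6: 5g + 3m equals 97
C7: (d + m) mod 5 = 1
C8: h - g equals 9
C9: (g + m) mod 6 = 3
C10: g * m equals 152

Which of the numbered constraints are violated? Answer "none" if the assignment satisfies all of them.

C1: d + h = 2 + 17 = 19; 19 > 17 — satisfied.
C2: m = 19 lies in [16, 19] — satisfied.
C3: g - k = 8 - 17 = -9 — satisfied.
C4: values 2 < 17 < 19 — satisfied.
C5: abs(19 - 17) = 2; 2 ≤ 4 — satisfied.
C6: 5g + 3m = 5(8) + 3(19) = 97 — satisfied.
C7: d + m = 21; 21 mod 5 = 1 — satisfied.
C8: h - g = 17 - 8 = 9 — satisfied.
C9: g + m = 27; 27 mod 6 = 3 — satisfied.
C10: g * m = 8 * 19 = 152 — satisfied.

The assignment satisfies every constraint.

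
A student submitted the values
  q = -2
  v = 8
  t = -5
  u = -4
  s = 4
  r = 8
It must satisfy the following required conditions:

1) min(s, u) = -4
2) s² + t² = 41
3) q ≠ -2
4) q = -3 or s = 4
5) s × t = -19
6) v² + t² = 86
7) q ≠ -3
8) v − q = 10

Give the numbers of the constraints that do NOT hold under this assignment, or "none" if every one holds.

1) min(4, -4) = -4 — OK.
2) s² + t² = 4² + (-5)² = 16 + 25 = 41 — OK.
3) q = -2, but -2 is required to differ — violated.
4) q = -2 ≠ -3, but s = 4 = 4 (second disjunct) — OK.
5) s × t = 4 × (-5) = -20, not -19 — violated.
6) v² + t² = 8² + (-5)² = 64 + 25 = 89, not 86 — violated.
7) q = -2, and -2 ≠ -3 — OK.
8) v − q = 8 − (-2) = 10 — OK.

No — constraints 3, 5, 6 are not satisfied.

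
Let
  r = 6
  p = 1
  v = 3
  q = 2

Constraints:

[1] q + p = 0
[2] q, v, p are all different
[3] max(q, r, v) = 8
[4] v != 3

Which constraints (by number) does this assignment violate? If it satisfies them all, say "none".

[1] q + p = 2 + 1 = 3, not 0 — does not hold.
[2] values 2, 3, 1 are pairwise distinct — holds.
[3] max(2, 6, 3) = 6, not 8 — does not hold.
[4] v = 3, but 3 is required to differ — does not hold.

Constraints 1, 3, 4 do not hold.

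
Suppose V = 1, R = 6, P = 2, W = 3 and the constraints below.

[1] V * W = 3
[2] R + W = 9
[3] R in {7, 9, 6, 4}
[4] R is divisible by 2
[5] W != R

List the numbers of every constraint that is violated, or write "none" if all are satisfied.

The assignment satisfies every constraint.

[1] V * W = 1 * 3 = 3 — satisfied.
[2] R + W = 6 + 3 = 9 — satisfied.
[3] R = 6 is in {7, 9, 6, 4} — satisfied.
[4] 6 / 2 = 3, so 2 divides 6 — satisfied.
[5] W = 3, R = 6; distinct — satisfied.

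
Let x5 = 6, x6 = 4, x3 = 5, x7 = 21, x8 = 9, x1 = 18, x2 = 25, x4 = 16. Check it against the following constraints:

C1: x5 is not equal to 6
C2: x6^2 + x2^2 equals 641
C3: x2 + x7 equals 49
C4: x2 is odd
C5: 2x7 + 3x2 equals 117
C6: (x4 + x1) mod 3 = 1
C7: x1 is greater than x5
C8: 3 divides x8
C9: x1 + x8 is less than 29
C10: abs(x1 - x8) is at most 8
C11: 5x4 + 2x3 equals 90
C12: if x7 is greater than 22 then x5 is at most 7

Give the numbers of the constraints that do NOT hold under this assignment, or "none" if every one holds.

No — constraints 1, 3, 10 are not satisfied.

C1: x5 = 6, but 6 is required to differ — violated.
C2: x6^2 + x2^2 = 4^2 + 25^2 = 16 + 625 = 641 — OK.
C3: x2 + x7 = 25 + 21 = 46, not 49 — violated.
C4: x2 = 25 is odd — OK.
C5: 2x7 + 3x2 = 2(21) + 3(25) = 117 — OK.
C6: x4 + x1 = 34; 34 mod 3 = 1 — OK.
C7: x1 = 18, x5 = 6; 18 > 6 — OK.
C8: 9 / 3 = 3, so 3 divides 9 — OK.
C9: x1 + x8 = 18 + 9 = 27; 27 < 29 — OK.
C10: abs(18 - 9) = 9; 9 > 8, exceeds bound 8 — violated.
C11: 5x4 + 2x3 = 5(16) + 2(5) = 90 — OK.
C12: x7 = 21, not > 22; antecedent false, conditional vacuously true — OK.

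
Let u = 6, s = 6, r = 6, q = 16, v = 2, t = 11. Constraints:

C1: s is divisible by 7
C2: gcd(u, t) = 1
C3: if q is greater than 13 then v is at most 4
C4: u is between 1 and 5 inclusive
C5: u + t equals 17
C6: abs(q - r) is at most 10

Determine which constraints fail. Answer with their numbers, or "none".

C1: 6 = 7*0 + 6, so 7 does not divide 6  ✘
C2: gcd(6, 11) = 1  ✔
C3: q = 16 > 13, so we need v ≤ 4; v = 2 ≤ 4  ✔
C4: u = 6 is outside [1, 5]  ✘
C5: u + t = 6 + 11 = 17  ✔
C6: abs(16 - 6) = 10; 10 ≤ 10  ✔

Constraints 1, 4 are violated.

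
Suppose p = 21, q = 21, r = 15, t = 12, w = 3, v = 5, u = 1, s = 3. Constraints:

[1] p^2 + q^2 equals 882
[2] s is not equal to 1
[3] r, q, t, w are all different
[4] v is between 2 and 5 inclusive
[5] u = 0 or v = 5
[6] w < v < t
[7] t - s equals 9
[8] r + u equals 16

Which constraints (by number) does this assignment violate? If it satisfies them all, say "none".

[1] p^2 + q^2 = 21^2 + 21^2 = 441 + 441 = 882 — satisfied.
[2] s = 3, and 3 ≠ 1 — satisfied.
[3] values 15, 21, 12, 3 are pairwise distinct — satisfied.
[4] v = 5 lies in [2, 5] — satisfied.
[5] u = 1 ≠ 0, but v = 5 = 5 (second disjunct) — satisfied.
[6] values 3 < 5 < 12 — satisfied.
[7] t - s = 12 - 3 = 9 — satisfied.
[8] r + u = 15 + 1 = 16 — satisfied.

All constraints are satisfied.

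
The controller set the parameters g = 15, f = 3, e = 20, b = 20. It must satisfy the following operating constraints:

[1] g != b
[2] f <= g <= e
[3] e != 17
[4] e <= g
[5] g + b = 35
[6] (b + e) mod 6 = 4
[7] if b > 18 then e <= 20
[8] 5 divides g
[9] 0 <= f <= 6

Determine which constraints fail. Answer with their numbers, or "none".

No — constraint 4 is not satisfied.

[1] g = 15, b = 20; distinct — OK.
[2] values 3 <= 15 <= 20 — OK.
[3] e = 20, and 20 ≠ 17 — OK.
[4] e = 20, g = 15; 20 > 15 (want ≤) — violated.
[5] g + b = 15 + 20 = 35 — OK.
[6] b + e = 40; 40 mod 6 = 4 — OK.
[7] b = 20 > 18, so we need e ≤ 20; e = 20 ≤ 20 — OK.
[8] 15 / 5 = 3, so 5 divides 15 — OK.
[9] f = 3 lies in [0, 6] — OK.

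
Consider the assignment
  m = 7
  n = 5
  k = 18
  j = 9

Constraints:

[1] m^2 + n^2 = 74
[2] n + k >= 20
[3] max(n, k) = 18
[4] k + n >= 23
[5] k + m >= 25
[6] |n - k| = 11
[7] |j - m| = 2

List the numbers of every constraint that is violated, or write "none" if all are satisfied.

Constraint 6 does not hold.

[1] m^2 + n^2 = 7^2 + 5^2 = 49 + 25 = 74 — satisfied.
[2] n + k = 5 + 18 = 23; 23 ≥ 20 — satisfied.
[3] max(5, 18) = 18 — satisfied.
[4] k + n = 18 + 5 = 23; 23 ≥ 23 — satisfied.
[5] k + m = 18 + 7 = 25; 25 ≥ 25 — satisfied.
[6] |5 - 18| = 13, not 11 — violated.
[7] |9 - 7| = 2 — satisfied.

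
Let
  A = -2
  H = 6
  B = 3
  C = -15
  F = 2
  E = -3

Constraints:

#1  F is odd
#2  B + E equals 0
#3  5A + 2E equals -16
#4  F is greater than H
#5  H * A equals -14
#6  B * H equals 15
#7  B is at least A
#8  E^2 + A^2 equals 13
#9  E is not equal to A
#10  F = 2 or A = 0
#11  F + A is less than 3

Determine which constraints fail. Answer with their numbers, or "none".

#1 F = 2 is even — violated.
#2 B + E = 3 + (-3) = 0 — satisfied.
#3 5A + 2E = 5(-2) + 2(-3) = -16 — satisfied.
#4 F = 2, H = 6; 2 ≤ 6 (want >) — violated.
#5 H * A = 6 * (-2) = -12, not -14 — violated.
#6 B * H = 3 * 6 = 18, not 15 — violated.
#7 B = 3, A = -2; 3 ≥ -2 — satisfied.
#8 E^2 + A^2 = (-3)^2 + (-2)^2 = 9 + 4 = 13 — satisfied.
#9 E = -3, A = -2; distinct — satisfied.
#10 F = 2 = 2 (first disjunct) — satisfied.
#11 F + A = 2 + (-2) = 0; 0 < 3 — satisfied.

The assignment fails constraints 1, 4, 5, 6.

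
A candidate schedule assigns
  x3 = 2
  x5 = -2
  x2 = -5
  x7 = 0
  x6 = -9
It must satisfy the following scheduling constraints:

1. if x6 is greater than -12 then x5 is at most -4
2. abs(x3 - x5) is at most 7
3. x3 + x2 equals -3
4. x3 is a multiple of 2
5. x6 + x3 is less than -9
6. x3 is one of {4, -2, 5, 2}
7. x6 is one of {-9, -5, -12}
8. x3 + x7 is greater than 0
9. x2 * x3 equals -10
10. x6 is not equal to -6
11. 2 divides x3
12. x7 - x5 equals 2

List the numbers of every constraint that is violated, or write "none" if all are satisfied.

Constraints 1 and 5 are violated.

1. x6 = -9 > -12, so we need x5 ≤ -4; but x5 = -2 > -4 — violated.
2. abs(2 - (-2)) = 4; 4 ≤ 7 — OK.
3. x3 + x2 = 2 + (-5) = -3 — OK.
4. 2 / 2 = 1, so 2 divides 2 — OK.
5. x6 + x3 = -9 + 2 = -7; -7 ≥ -9, bound -9 not met — violated.
6. x3 = 2 is in {4, -2, 5, 2} — OK.
7. x6 = -9 is in {-9, -5, -12} — OK.
8. x3 + x7 = 2 + 0 = 2; 2 > 0 — OK.
9. x2 * x3 = -5 * 2 = -10 — OK.
10. x6 = -9, and -9 ≠ -6 — OK.
11. 2 / 2 = 1, so 2 divides 2 — OK.
12. x7 - x5 = 0 - (-2) = 2 — OK.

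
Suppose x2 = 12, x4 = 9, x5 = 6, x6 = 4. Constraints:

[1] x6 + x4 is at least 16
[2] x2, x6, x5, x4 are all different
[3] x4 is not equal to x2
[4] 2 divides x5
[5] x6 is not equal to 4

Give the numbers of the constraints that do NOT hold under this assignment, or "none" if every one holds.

Constraints 1, 5 are violated.

[1] x6 + x4 = 4 + 9 = 13; 13 < 16, bound 16 not met  ✗
[2] values 12, 4, 6, 9 are pairwise distinct  ✓
[3] x4 = 9, x2 = 12; distinct  ✓
[4] 6 / 2 = 3, so 2 divides 6  ✓
[5] x6 = 4, but 4 is required to differ  ✗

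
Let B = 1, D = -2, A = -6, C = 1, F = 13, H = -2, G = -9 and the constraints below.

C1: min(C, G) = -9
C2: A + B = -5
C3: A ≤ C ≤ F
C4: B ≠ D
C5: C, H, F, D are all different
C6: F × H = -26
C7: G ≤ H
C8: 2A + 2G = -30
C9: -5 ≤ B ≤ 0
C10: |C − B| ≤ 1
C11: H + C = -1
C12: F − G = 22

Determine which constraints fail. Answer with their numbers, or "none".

No — constraints 5 and 9 are not satisfied.

C1: min(1, -9) = -9  ✔
C2: A + B = -6 + 1 = -5  ✔
C3: values -6 ≤ 1 ≤ 13  ✔
C4: B = 1, D = -2; distinct  ✔
C5: H = D = -2, not all different  ✘
C6: F × H = 13 × (-2) = -26  ✔
C7: G = -9, H = -2; -9 ≤ -2  ✔
C8: 2A + 2G = 2(-6) + 2(-9) = -30  ✔
C9: B = 1 is outside [-5, 0]  ✘
C10: |1 − 1| = 0; 0 ≤ 1  ✔
C11: H + C = -2 + 1 = -1  ✔
C12: F − G = 13 − (-9) = 22  ✔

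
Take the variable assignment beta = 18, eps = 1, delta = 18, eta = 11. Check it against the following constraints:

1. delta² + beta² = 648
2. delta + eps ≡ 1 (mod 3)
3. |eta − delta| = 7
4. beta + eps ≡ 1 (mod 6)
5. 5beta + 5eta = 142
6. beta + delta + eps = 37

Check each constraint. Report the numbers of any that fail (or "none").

1. delta² + beta² = 18² + 18² = 324 + 324 = 648 — holds.
2. delta + eps = 19; 19 mod 3 = 1 — holds.
3. |11 − 18| = 7 — holds.
4. beta + eps = 19; 19 mod 6 = 1 — holds.
5. 5beta + 5eta = 5(18) + 5(11) = 145, not 142 — does not hold.
6. beta + delta + eps = 18 + 18 + 1 = 37 — holds.

Constraint 5 does not hold.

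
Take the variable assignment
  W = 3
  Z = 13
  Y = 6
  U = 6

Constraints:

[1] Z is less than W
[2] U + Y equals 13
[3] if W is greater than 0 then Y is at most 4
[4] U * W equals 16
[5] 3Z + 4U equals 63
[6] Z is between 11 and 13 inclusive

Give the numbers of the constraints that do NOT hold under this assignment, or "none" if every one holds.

The assignment fails constraints 1, 2, 3, 4.

[1] Z = 13, W = 3; 13 ≥ 3 (want <)  no
[2] U + Y = 6 + 6 = 12, not 13  no
[3] W = 3 > 0, so we need Y ≤ 4; but Y = 6 > 4  no
[4] U * W = 6 * 3 = 18, not 16  no
[5] 3Z + 4U = 3(13) + 4(6) = 63  yes
[6] Z = 13 lies in [11, 13]  yes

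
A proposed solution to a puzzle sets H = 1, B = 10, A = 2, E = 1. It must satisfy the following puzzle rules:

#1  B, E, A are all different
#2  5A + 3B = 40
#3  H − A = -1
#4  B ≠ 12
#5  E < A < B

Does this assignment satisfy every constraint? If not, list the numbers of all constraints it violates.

#1 values 10, 1, 2 are pairwise distinct — holds.
#2 5A + 3B = 5(2) + 3(10) = 40 — holds.
#3 H − A = 1 − 2 = -1 — holds.
#4 B = 10, and 10 ≠ 12 — holds.
#5 values 1 < 2 < 10 — holds.

The assignment satisfies every constraint.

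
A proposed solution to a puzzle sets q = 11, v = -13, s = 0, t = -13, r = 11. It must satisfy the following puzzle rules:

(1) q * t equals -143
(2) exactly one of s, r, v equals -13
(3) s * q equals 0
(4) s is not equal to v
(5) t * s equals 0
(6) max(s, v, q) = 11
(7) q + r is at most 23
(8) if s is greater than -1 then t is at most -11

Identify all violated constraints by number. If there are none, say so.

(1) q * t = 11 * (-13) = -143 — OK.
(2) s=0, r=11, v=-13; 1 of them equals -13 — OK.
(3) s * q = 0 * 11 = 0 — OK.
(4) s = 0, v = -13; distinct — OK.
(5) t * s = -13 * 0 = 0 — OK.
(6) max(0, -13, 11) = 11 — OK.
(7) q + r = 11 + 11 = 22; 22 ≤ 23 — OK.
(8) s = 0 > -1, so we need t ≤ -11; t = -13 ≤ -11 — OK.

All constraints are satisfied.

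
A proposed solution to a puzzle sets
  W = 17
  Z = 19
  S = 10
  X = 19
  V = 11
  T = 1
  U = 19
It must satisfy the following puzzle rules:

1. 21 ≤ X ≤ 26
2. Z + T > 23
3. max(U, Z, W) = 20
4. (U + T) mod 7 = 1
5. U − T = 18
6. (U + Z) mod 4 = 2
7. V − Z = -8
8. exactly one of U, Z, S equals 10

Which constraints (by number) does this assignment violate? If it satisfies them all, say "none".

1. X = 19 is outside [21, 26]  no
2. Z + T = 19 + 1 = 20; 20 ≤ 23, bound 23 not met  no
3. max(19, 19, 17) = 19, not 20  no
4. U + T = 20; 20 mod 7 = 6, not 1  no
5. U − T = 19 − 1 = 18  yes
6. U + Z = 38; 38 mod 4 = 2  yes
7. V − Z = 11 − 19 = -8  yes
8. U=19, Z=19, S=10; 1 of them equals 10  yes

No — constraints 1, 2, 3, and 4 are not satisfied.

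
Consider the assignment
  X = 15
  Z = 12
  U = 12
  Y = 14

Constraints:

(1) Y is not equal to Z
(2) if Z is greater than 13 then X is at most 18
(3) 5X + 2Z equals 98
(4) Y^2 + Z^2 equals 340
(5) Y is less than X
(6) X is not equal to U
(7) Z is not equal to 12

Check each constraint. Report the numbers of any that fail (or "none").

(1) Y = 14, Z = 12; distinct — satisfied.
(2) Z = 12, not > 13; antecedent false, conditional vacuously true — satisfied.
(3) 5X + 2Z = 5(15) + 2(12) = 99, not 98 — violated.
(4) Y^2 + Z^2 = 14^2 + 12^2 = 196 + 144 = 340 — satisfied.
(5) Y = 14, X = 15; 14 < 15 — satisfied.
(6) X = 15, U = 12; distinct — satisfied.
(7) Z = 12, but 12 is required to differ — violated.

No — constraints 3 and 7 are not satisfied.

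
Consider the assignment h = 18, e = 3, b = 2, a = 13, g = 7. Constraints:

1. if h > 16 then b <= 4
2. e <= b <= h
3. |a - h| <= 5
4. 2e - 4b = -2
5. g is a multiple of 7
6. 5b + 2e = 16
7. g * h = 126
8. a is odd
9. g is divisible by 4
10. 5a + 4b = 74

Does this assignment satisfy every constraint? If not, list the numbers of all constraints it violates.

The assignment fails constraints 2, 9, 10.

1. h = 18 > 16, so we need b ≤ 4; b = 2 ≤ 4 — holds.
2. values 3, 2, 18; e = 3 is not <= b = 2 — does not hold.
3. |13 - 18| = 5; 5 ≤ 5 — holds.
4. 2e - 4b = 2(3) - 4(2) = -2 — holds.
5. 7 / 7 = 1, so 7 divides 7 — holds.
6. 5b + 2e = 5(2) + 2(3) = 16 — holds.
7. g * h = 7 * 18 = 126 — holds.
8. a = 13 is odd — holds.
9. 7 = 4*1 + 3, so 4 does not divide 7 — does not hold.
10. 5a + 4b = 5(13) + 4(2) = 73, not 74 — does not hold.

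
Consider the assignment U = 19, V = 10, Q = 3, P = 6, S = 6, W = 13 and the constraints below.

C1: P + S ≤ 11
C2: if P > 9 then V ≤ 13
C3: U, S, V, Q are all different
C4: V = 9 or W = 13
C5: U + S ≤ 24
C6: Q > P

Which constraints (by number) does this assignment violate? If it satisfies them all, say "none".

Constraints 1, 5, 6 are violated.

C1: P + S = 6 + 6 = 12; 12 > 11, bound 11 not met  no
C2: P = 6, not > 9; antecedent false, conditional vacuously true  yes
C3: values 19, 6, 10, 3 are pairwise distinct  yes
C4: V = 10 ≠ 9, but W = 13 = 13 (second disjunct)  yes
C5: U + S = 19 + 6 = 25; 25 > 24, bound 24 not met  no
C6: Q = 3, P = 6; 3 ≤ 6 (want >)  no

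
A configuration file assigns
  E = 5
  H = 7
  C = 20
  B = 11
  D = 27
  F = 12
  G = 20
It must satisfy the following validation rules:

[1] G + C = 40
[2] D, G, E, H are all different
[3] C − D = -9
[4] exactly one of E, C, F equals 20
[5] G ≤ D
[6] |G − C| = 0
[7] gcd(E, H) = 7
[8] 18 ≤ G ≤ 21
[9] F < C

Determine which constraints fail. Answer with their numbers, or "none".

[1] G + C = 20 + 20 = 40 — holds.
[2] values 27, 20, 5, 7 are pairwise distinct — holds.
[3] C − D = 20 − 27 = -7, not -9 — fails.
[4] E=5, C=20, F=12; 1 of them equals 20 — holds.
[5] G = 20, D = 27; 20 ≤ 27 — holds.
[6] |20 − 20| = 0 — holds.
[7] gcd(5, 7) = 1, not 7 — fails.
[8] G = 20 lies in [18, 21] — holds.
[9] F = 12, C = 20; 12 < 20 — holds.

Constraints 3 and 7 do not hold.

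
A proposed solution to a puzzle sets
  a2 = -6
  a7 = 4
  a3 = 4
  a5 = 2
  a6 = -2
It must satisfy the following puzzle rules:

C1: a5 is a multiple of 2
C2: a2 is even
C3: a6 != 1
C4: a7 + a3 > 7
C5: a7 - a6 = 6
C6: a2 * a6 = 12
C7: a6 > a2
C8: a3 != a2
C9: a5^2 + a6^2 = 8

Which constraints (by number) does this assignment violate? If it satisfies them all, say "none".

The assignment satisfies every constraint.

C1: 2 / 2 = 1, so 2 divides 2 — OK.
C2: a2 = -6 is even — OK.
C3: a6 = -2, and -2 ≠ 1 — OK.
C4: a7 + a3 = 4 + 4 = 8; 8 > 7 — OK.
C5: a7 - a6 = 4 - (-2) = 6 — OK.
C6: a2 * a6 = -6 * (-2) = 12 — OK.
C7: a6 = -2, a2 = -6; -2 > -6 — OK.
C8: a3 = 4, a2 = -6; distinct — OK.
C9: a5^2 + a6^2 = 2^2 + (-2)^2 = 4 + 4 = 8 — OK.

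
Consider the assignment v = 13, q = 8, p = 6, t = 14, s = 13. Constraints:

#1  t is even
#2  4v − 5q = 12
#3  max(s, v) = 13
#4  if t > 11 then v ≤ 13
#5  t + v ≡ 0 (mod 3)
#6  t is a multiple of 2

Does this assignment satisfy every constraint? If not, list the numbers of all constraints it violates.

#1 t = 14 is even  OK
#2 4v − 5q = 4(13) − 5(8) = 12  OK
#3 max(13, 13) = 13  OK
#4 t = 14 > 11, so we need v ≤ 13; v = 13 ≤ 13  OK
#5 t + v = 27; 27 mod 3 = 0  OK
#6 14 / 2 = 7, so 2 divides 14  OK

The assignment satisfies every constraint.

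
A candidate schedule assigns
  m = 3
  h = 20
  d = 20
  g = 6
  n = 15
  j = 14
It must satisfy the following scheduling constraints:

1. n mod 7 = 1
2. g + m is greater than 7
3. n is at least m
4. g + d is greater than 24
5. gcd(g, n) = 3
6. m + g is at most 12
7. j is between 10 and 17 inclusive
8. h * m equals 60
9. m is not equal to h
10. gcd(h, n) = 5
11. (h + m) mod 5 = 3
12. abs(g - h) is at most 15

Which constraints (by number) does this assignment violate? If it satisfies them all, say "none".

None — every constraint holds.

1. 15 mod 7 = 1 — OK.
2. g + m = 6 + 3 = 9; 9 > 7 — OK.
3. n = 15, m = 3; 15 ≥ 3 — OK.
4. g + d = 6 + 20 = 26; 26 > 24 — OK.
5. gcd(6, 15) = 3 — OK.
6. m + g = 3 + 6 = 9; 9 ≤ 12 — OK.
7. j = 14 lies in [10, 17] — OK.
8. h * m = 20 * 3 = 60 — OK.
9. m = 3, h = 20; distinct — OK.
10. gcd(20, 15) = 5 — OK.
11. h + m = 23; 23 mod 5 = 3 — OK.
12. abs(6 - 20) = 14; 14 ≤ 15 — OK.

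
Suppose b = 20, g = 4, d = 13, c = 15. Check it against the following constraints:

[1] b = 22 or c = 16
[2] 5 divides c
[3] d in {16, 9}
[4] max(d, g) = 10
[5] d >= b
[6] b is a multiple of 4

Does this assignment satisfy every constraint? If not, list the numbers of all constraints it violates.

Violated: 1, 3, 4, and 5.

[1] b = 20 ≠ 22 and c = 15 ≠ 16; both disjuncts false — violated.
[2] 15 / 5 = 3, so 5 divides 15 — OK.
[3] d = 13 is not in {16, 9} — violated.
[4] max(13, 4) = 13, not 10 — violated.
[5] d = 13, b = 20; 13 < 20 (want ≥) — violated.
[6] 20 / 4 = 5, so 4 divides 20 — OK.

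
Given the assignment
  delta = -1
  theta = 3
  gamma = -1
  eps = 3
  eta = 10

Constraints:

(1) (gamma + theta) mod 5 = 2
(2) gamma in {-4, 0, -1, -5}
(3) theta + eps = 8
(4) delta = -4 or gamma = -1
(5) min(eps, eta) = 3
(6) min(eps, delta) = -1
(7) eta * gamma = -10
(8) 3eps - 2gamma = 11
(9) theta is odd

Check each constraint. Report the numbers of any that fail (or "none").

(1) gamma + theta = 2; 2 mod 5 = 2  yes
(2) gamma = -1 is in {-4, 0, -1, -5}  yes
(3) theta + eps = 3 + 3 = 6, not 8  no
(4) delta = -1 ≠ -4, but gamma = -1 = -1 (second disjunct)  yes
(5) min(3, 10) = 3  yes
(6) min(3, -1) = -1  yes
(7) eta * gamma = 10 * (-1) = -10  yes
(8) 3eps - 2gamma = 3(3) - 2(-1) = 11  yes
(9) theta = 3 is odd  yes

No — constraint 3 is not satisfied.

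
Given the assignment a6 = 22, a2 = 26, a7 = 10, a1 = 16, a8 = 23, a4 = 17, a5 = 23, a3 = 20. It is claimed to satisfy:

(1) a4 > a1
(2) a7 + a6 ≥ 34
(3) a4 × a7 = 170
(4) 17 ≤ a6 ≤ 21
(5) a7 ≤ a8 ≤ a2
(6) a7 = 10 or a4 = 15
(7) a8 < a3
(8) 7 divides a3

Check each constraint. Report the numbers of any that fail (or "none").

(1) a4 = 17, a1 = 16; 17 > 16 — OK.
(2) a7 + a6 = 10 + 22 = 32; 32 < 34, bound 34 not met — violated.
(3) a4 × a7 = 17 × 10 = 170 — OK.
(4) a6 = 22 is outside [17, 21] — violated.
(5) values 10 ≤ 23 ≤ 26 — OK.
(6) a7 = 10 = 10 (first disjunct) — OK.
(7) a8 = 23, a3 = 20; 23 ≥ 20 (want <) — violated.
(8) 20 = 7×2 + 6, so 7 does not divide 20 — violated.

No — constraints 2, 4, 7, and 8 are not satisfied.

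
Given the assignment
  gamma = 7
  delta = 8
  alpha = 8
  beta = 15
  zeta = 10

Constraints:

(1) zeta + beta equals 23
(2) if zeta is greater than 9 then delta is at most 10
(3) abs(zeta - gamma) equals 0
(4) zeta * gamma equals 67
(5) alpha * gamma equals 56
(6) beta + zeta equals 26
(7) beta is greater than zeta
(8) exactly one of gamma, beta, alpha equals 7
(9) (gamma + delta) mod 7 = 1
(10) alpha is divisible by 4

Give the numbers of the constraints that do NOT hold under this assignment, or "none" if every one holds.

(1) zeta + beta = 10 + 15 = 25, not 23 — fails.
(2) zeta = 10 > 9, so we need delta ≤ 10; delta = 8 ≤ 10 — holds.
(3) abs(10 - 7) = 3, not 0 — fails.
(4) zeta * gamma = 10 * 7 = 70, not 67 — fails.
(5) alpha * gamma = 8 * 7 = 56 — holds.
(6) beta + zeta = 15 + 10 = 25, not 26 — fails.
(7) beta = 15, zeta = 10; 15 > 10 — holds.
(8) gamma=7, beta=15, alpha=8; 1 of them equals 7 — holds.
(9) gamma + delta = 15; 15 mod 7 = 1 — holds.
(10) 8 / 4 = 2, so 4 divides 8 — holds.

Constraints 1, 3, 4, 6 are violated.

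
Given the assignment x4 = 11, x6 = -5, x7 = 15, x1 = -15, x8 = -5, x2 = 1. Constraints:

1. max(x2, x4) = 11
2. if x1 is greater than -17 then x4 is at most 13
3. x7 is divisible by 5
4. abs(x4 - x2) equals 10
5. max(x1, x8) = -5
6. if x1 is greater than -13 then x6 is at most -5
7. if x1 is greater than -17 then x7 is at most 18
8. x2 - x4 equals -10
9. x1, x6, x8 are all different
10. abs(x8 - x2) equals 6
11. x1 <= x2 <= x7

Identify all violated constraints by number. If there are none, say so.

1. max(1, 11) = 11  ✔
2. x1 = -15 > -17, so we need x4 ≤ 13; x4 = 11 ≤ 13  ✔
3. 15 / 5 = 3, so 5 divides 15  ✔
4. abs(11 - 1) = 10  ✔
5. max(-15, -5) = -5  ✔
6. x1 = -15, not > -13; antecedent false, conditional vacuously true  ✔
7. x1 = -15 > -17, so we need x7 ≤ 18; x7 = 15 ≤ 18  ✔
8. x2 - x4 = 1 - 11 = -10  ✔
9. x6 = x8 = -5, not all different  ✘
10. abs(-5 - 1) = 6  ✔
11. values -15 <= 1 <= 15  ✔

Violated: 9.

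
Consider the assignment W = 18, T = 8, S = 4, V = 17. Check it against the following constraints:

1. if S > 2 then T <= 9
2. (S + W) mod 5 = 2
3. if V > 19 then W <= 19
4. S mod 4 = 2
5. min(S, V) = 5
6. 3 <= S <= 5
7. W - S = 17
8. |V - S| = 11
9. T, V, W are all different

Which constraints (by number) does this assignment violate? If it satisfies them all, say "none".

1. S = 4 > 2, so we need T ≤ 9; T = 8 ≤ 9 — satisfied.
2. S + W = 22; 22 mod 5 = 2 — satisfied.
3. V = 17, not > 19; antecedent false, conditional vacuously true — satisfied.
4. 4 mod 4 = 0, not 2 — violated.
5. min(4, 17) = 4, not 5 — violated.
6. S = 4 lies in [3, 5] — satisfied.
7. W - S = 18 - 4 = 14, not 17 — violated.
8. |17 - 4| = 13, not 11 — violated.
9. values 8, 17, 18 are pairwise distinct — satisfied.

Constraints 4, 5, 7, 8 do not hold.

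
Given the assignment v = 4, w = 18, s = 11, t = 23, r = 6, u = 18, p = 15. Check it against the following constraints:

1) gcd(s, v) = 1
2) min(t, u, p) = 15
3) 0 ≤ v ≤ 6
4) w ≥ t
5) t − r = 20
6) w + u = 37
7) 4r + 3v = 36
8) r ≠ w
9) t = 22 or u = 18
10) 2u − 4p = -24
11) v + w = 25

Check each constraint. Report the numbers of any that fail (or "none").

1) gcd(11, 4) = 1  OK
2) min(23, 18, 15) = 15  OK
3) v = 4 lies in [0, 6]  OK
4) w = 18, t = 23; 18 < 23 (want ≥)  FAIL
5) t − r = 23 − 6 = 17, not 20  FAIL
6) w + u = 18 + 18 = 36, not 37  FAIL
7) 4r + 3v = 4(6) + 3(4) = 36  OK
8) r = 6, w = 18; distinct  OK
9) t = 23 ≠ 22, but u = 18 = 18 (second disjunct)  OK
10) 2u − 4p = 2(18) − 4(15) = -24  OK
11) v + w = 4 + 18 = 22, not 25  FAIL

Violated: 4, 5, 6, 11.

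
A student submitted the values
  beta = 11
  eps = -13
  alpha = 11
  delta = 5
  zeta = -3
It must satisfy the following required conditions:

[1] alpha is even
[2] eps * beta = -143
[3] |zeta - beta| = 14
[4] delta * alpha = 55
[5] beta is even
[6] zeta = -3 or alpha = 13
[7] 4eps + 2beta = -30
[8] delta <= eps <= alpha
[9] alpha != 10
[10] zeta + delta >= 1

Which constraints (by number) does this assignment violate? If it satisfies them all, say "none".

Constraints 1, 5, and 8 do not hold.

[1] alpha = 11 is odd  no
[2] eps * beta = -13 * 11 = -143  yes
[3] |-3 - 11| = 14  yes
[4] delta * alpha = 5 * 11 = 55  yes
[5] beta = 11 is odd  no
[6] zeta = -3 = -3 (first disjunct)  yes
[7] 4eps + 2beta = 4(-13) + 2(11) = -30  yes
[8] values 5, -13, 11; delta = 5 is not <= eps = -13  no
[9] alpha = 11, and 11 ≠ 10  yes
[10] zeta + delta = -3 + 5 = 2; 2 ≥ 1  yes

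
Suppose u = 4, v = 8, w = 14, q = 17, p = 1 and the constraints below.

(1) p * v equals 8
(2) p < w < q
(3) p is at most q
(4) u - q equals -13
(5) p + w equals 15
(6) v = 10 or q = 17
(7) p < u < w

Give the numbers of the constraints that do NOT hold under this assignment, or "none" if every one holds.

(1) p * v = 1 * 8 = 8  true
(2) values 1 < 14 < 17  true
(3) p = 1, q = 17; 1 ≤ 17  true
(4) u - q = 4 - 17 = -13  true
(5) p + w = 1 + 14 = 15  true
(6) v = 8 ≠ 10, but q = 17 = 17 (second disjunct)  true
(7) values 1 < 4 < 14  true

The assignment satisfies every constraint.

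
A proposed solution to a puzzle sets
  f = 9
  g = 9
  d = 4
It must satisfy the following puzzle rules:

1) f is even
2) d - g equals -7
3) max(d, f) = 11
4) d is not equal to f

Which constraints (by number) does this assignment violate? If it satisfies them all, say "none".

1) f = 9 is odd  no
2) d - g = 4 - 9 = -5, not -7  no
3) max(4, 9) = 9, not 11  no
4) d = 4, f = 9; distinct  yes

Constraints 1, 2, 3 do not hold.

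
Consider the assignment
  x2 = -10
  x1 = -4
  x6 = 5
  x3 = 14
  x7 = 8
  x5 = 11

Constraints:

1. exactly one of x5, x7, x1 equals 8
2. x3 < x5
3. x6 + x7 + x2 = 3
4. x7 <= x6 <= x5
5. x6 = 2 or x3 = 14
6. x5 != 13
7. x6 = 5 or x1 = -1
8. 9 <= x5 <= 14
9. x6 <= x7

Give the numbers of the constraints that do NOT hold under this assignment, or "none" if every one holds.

Constraints 2 and 4 are violated.

1. x5=11, x7=8, x1=-4; 1 of them equals 8 — holds.
2. x3 = 14, x5 = 11; 14 ≥ 11 (want <) — does not hold.
3. x6 + x7 + x2 = 5 + 8 + (-10) = 3 — holds.
4. values 8, 5, 11; x7 = 8 is not <= x6 = 5 — does not hold.
5. x6 = 5 ≠ 2, but x3 = 14 = 14 (second disjunct) — holds.
6. x5 = 11, and 11 ≠ 13 — holds.
7. x6 = 5 = 5 (first disjunct) — holds.
8. x5 = 11 lies in [9, 14] — holds.
9. x6 = 5, x7 = 8; 5 ≤ 8 — holds.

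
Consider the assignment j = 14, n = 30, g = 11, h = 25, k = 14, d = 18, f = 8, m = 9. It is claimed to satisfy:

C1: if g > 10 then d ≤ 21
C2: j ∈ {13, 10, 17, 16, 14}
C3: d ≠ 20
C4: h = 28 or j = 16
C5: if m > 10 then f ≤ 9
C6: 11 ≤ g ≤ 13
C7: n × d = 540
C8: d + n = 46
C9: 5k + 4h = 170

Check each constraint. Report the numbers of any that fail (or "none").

C1: g = 11 > 10, so we need d ≤ 21; d = 18 ≤ 21 — holds.
C2: j = 14 is in {13, 10, 17, 16, 14} — holds.
C3: d = 18, and 18 ≠ 20 — holds.
C4: h = 25 ≠ 28 and j = 14 ≠ 16; both disjuncts false — does not hold.
C5: m = 9, not > 10; antecedent false, conditional vacuously true — holds.
C6: g = 11 lies in [11, 13] — holds.
C7: n × d = 30 × 18 = 540 — holds.
C8: d + n = 18 + 30 = 48, not 46 — does not hold.
C9: 5k + 4h = 5(14) + 4(25) = 170 — holds.

No — constraints 4 and 8 are not satisfied.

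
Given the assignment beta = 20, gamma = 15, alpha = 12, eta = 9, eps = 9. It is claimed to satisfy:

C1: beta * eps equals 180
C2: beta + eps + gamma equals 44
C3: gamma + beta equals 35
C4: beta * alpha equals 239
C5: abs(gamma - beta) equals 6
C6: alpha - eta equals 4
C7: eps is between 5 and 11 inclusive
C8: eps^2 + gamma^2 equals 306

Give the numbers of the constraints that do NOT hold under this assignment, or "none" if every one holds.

C1: beta * eps = 20 * 9 = 180  ✓
C2: beta + eps + gamma = 20 + 9 + 15 = 44  ✓
C3: gamma + beta = 15 + 20 = 35  ✓
C4: beta * alpha = 20 * 12 = 240, not 239  ✗
C5: abs(15 - 20) = 5, not 6  ✗
C6: alpha - eta = 12 - 9 = 3, not 4  ✗
C7: eps = 9 lies in [5, 11]  ✓
C8: eps^2 + gamma^2 = 9^2 + 15^2 = 81 + 225 = 306  ✓

The assignment fails constraints 4, 5, and 6.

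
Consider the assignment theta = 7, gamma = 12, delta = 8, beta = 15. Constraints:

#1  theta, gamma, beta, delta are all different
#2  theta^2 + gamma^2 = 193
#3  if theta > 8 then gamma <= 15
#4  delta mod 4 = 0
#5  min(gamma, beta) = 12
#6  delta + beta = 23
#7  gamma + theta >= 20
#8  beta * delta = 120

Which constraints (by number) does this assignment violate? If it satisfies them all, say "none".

#1 values 7, 12, 15, 8 are pairwise distinct  holds
#2 theta^2 + gamma^2 = 7^2 + 12^2 = 49 + 144 = 193  holds
#3 theta = 7, not > 8; antecedent false, conditional vacuously true  holds
#4 8 mod 4 = 0  holds
#5 min(12, 15) = 12  holds
#6 delta + beta = 8 + 15 = 23  holds
#7 gamma + theta = 12 + 7 = 19; 19 < 20, bound 20 not met  fails
#8 beta * delta = 15 * 8 = 120  holds

No — constraint 7 is not satisfied.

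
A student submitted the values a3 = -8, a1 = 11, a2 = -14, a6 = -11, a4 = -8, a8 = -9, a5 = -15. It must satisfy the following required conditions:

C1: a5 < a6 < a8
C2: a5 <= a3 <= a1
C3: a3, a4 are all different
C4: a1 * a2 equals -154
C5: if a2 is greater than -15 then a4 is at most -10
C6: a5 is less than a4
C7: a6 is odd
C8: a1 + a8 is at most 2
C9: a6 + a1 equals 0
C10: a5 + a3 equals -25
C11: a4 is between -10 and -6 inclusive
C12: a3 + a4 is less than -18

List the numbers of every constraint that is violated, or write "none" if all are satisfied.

C1: values -15 < -11 < -9  true
C2: values -15 <= -8 <= 11  true
C3: a3 = a4 = -8, not all different  false
C4: a1 * a2 = 11 * (-14) = -154  true
C5: a2 = -14 > -15, so we need a4 ≤ -10; but a4 = -8 > -10  false
C6: a5 = -15, a4 = -8; -15 < -8  true
C7: a6 = -11 is odd  true
C8: a1 + a8 = 11 + (-9) = 2; 2 ≤ 2  true
C9: a6 + a1 = -11 + 11 = 0  true
C10: a5 + a3 = -15 + (-8) = -23, not -25  false
C11: a4 = -8 lies in [-10, -6]  true
C12: a3 + a4 = -8 + (-8) = -16; -16 ≥ -18, bound -18 not met  false

The assignment fails constraints 3, 5, 10, and 12.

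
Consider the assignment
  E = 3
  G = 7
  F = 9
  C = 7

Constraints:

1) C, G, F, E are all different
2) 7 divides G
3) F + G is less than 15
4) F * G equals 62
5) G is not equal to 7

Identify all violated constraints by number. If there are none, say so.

No — constraints 1, 3, 4, and 5 are not satisfied.

1) C = G = 7, not all different  ✘
2) 7 / 7 = 1, so 7 divides 7  ✔
3) F + G = 9 + 7 = 16; 16 ≥ 15, bound 15 not met  ✘
4) F * G = 9 * 7 = 63, not 62  ✘
5) G = 7, but 7 is required to differ  ✘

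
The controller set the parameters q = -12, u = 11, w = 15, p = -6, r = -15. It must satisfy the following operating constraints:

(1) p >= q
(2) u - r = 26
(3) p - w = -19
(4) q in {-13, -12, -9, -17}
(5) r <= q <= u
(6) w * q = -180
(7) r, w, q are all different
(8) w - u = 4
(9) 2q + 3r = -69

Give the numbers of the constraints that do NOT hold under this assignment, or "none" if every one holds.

Constraint 3 is violated.

(1) p = -6, q = -12; -6 ≥ -12  ✔
(2) u - r = 11 - (-15) = 26  ✔
(3) p - w = -6 - 15 = -21, not -19  ✘
(4) q = -12 is in {-13, -12, -9, -17}  ✔
(5) values -15 <= -12 <= 11  ✔
(6) w * q = 15 * (-12) = -180  ✔
(7) values -15, 15, -12 are pairwise distinct  ✔
(8) w - u = 15 - 11 = 4  ✔
(9) 2q + 3r = 2(-12) + 3(-15) = -69  ✔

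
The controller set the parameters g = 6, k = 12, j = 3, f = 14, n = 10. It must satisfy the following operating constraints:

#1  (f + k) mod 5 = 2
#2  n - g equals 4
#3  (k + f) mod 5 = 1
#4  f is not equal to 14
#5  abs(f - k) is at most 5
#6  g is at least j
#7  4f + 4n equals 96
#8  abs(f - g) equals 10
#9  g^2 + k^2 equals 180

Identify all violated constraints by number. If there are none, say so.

#1 f + k = 26; 26 mod 5 = 1, not 2 — does not hold.
#2 n - g = 10 - 6 = 4 — holds.
#3 k + f = 26; 26 mod 5 = 1 — holds.
#4 f = 14, but 14 is required to differ — does not hold.
#5 abs(14 - 12) = 2; 2 ≤ 5 — holds.
#6 g = 6, j = 3; 6 ≥ 3 — holds.
#7 4f + 4n = 4(14) + 4(10) = 96 — holds.
#8 abs(14 - 6) = 8, not 10 — does not hold.
#9 g^2 + k^2 = 6^2 + 12^2 = 36 + 144 = 180 — holds.

Violated: 1, 4, and 8.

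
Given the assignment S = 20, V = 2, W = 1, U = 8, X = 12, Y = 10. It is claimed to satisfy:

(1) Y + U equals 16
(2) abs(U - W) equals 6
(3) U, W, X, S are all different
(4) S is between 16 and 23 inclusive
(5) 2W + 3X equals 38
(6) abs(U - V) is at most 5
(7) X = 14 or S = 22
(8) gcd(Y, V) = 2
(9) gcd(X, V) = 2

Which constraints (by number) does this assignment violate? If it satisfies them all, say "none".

The assignment fails constraints 1, 2, 6, and 7.

(1) Y + U = 10 + 8 = 18, not 16 — fails.
(2) abs(8 - 1) = 7, not 6 — fails.
(3) values 8, 1, 12, 20 are pairwise distinct — holds.
(4) S = 20 lies in [16, 23] — holds.
(5) 2W + 3X = 2(1) + 3(12) = 38 — holds.
(6) abs(8 - 2) = 6; 6 > 5, exceeds bound 5 — fails.
(7) X = 12 ≠ 14 and S = 20 ≠ 22; both disjuncts false — fails.
(8) gcd(10, 2) = 2 — holds.
(9) gcd(12, 2) = 2 — holds.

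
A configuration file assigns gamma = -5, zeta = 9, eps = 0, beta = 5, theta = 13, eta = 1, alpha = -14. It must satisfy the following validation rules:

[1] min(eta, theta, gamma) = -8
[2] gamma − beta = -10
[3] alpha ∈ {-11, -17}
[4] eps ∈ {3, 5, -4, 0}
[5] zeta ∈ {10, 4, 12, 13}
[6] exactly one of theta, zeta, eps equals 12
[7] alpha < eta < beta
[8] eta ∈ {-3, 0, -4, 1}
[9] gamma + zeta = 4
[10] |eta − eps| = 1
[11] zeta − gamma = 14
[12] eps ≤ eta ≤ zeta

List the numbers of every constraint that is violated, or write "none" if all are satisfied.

[1] min(1, 13, -5) = -5, not -8  fails
[2] gamma − beta = -5 − 5 = -10  holds
[3] alpha = -14 is not in {-11, -17}  fails
[4] eps = 0 is in {3, 5, -4, 0}  holds
[5] zeta = 9 is not in {10, 4, 12, 13}  fails
[6] theta=13, zeta=9, eps=0; 0 of them equal 12, not exactly one  fails
[7] values -14 < 1 < 5  holds
[8] eta = 1 is in {-3, 0, -4, 1}  holds
[9] gamma + zeta = -5 + 9 = 4  holds
[10] |1 − 0| = 1  holds
[11] zeta − gamma = 9 − (-5) = 14  holds
[12] values 0 ≤ 1 ≤ 9  holds

Violated: 1, 3, 5, and 6.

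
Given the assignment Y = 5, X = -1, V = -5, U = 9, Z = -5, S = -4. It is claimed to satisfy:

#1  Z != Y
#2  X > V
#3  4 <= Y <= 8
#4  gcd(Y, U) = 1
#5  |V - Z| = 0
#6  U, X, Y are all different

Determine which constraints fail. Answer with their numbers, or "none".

#1 Z = -5, Y = 5; distinct — holds.
#2 X = -1, V = -5; -1 > -5 — holds.
#3 Y = 5 lies in [4, 8] — holds.
#4 gcd(5, 9) = 1 — holds.
#5 |-5 - (-5)| = 0 — holds.
#6 values 9, -1, 5 are pairwise distinct — holds.

No violations.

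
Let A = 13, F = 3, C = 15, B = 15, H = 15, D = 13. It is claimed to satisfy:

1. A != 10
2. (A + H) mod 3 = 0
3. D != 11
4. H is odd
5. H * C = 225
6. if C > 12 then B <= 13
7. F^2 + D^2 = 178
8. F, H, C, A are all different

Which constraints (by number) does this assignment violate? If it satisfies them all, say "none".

Constraints 2, 6, and 8 are violated.

1. A = 13, and 13 ≠ 10  true
2. A + H = 28; 28 mod 3 = 1, not 0  false
3. D = 13, and 13 ≠ 11  true
4. H = 15 is odd  true
5. H * C = 15 * 15 = 225  true
6. C = 15 > 12, so we need B ≤ 13; but B = 15 > 13  false
7. F^2 + D^2 = 3^2 + 13^2 = 9 + 169 = 178  true
8. H = C = 15, not all different  false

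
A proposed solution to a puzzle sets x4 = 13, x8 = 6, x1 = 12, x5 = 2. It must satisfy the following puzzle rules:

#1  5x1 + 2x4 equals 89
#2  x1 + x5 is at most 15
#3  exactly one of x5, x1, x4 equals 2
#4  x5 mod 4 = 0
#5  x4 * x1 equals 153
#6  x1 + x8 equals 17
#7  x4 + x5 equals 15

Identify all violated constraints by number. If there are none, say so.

#1 5x1 + 2x4 = 5(12) + 2(13) = 86, not 89 — violated.
#2 x1 + x5 = 12 + 2 = 14; 14 ≤ 15 — satisfied.
#3 x5=2, x1=12, x4=13; 1 of them equals 2 — satisfied.
#4 2 mod 4 = 2, not 0 — violated.
#5 x4 * x1 = 13 * 12 = 156, not 153 — violated.
#6 x1 + x8 = 12 + 6 = 18, not 17 — violated.
#7 x4 + x5 = 13 + 2 = 15 — satisfied.

The assignment fails constraints 1, 4, 5, 6.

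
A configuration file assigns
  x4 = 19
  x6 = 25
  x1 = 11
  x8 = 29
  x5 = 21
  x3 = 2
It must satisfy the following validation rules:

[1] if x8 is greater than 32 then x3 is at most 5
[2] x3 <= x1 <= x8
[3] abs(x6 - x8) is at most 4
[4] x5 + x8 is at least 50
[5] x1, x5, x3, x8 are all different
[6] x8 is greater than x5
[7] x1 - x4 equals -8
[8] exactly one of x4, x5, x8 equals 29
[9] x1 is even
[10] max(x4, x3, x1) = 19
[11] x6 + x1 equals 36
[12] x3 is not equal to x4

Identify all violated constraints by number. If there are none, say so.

[1] x8 = 29, not > 32; antecedent false, conditional vacuously true  ✔
[2] values 2 <= 11 <= 29  ✔
[3] abs(25 - 29) = 4; 4 ≤ 4  ✔
[4] x5 + x8 = 21 + 29 = 50; 50 ≥ 50  ✔
[5] values 11, 21, 2, 29 are pairwise distinct  ✔
[6] x8 = 29, x5 = 21; 29 > 21  ✔
[7] x1 - x4 = 11 - 19 = -8  ✔
[8] x4=19, x5=21, x8=29; 1 of them equals 29  ✔
[9] x1 = 11 is odd  ✘
[10] max(19, 2, 11) = 19  ✔
[11] x6 + x1 = 25 + 11 = 36  ✔
[12] x3 = 2, x4 = 19; distinct  ✔

Violated: 9.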